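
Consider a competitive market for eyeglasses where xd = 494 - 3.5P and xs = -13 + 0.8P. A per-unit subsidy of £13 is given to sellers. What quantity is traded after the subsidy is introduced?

x' = 3861/43

Pre-subsidy: 494 - 3.5P = -13 + 0.8P gives P* = 5070/43, x* = 3497/43.
With the subsidy, sellers receive Ps = Pb + 13 for each unit, where Pb is the price buyers pay.
Supply in terms of Pb becomes xs = -13 + 0.8(Pb + 13) = -2.6 + 0.8Pb. Setting this equal to demand: 494 - 3.5Pb = -2.6 + 0.8Pb, so Pb = 4966/43.
Sellers receive Ps = 4966/43 + 13 = 5525/43; x' = 494 − 3.5·(4966/43) = 3861/43.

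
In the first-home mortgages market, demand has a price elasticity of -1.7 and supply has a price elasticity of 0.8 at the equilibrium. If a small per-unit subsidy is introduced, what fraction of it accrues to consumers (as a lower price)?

Consumer share = 0.32

For a small subsidy around the equilibrium, the benefit split depends on the relative slopes, which at a point are proportional to the elasticities.
Buyer share = εs/(εs + |εd|) = 0.8/(0.8 + 1.7) = 0.32; seller share = |εd|/(εs + |εd|) = 0.68.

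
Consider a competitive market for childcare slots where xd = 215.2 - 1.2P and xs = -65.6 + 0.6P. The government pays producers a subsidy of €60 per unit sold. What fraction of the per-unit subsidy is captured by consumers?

Consumer share = 1/3

Pre-subsidy: 215.2 - 1.2P = -65.6 + 0.6P gives P* = 156, x* = 28.
With the subsidy, sellers receive Ps = Pb + 60 for each unit, where Pb is the price buyers pay.
Supply in terms of Pb becomes xs = -65.6 + 0.6(Pb + 60) = -29.6 + 0.6Pb. Setting this equal to demand: 215.2 - 1.2Pb = -29.6 + 0.6Pb, so Pb = 136.
Sellers receive Ps = 136 + 60 = 196; x' = 215.2 − 1.2·136 = 52.
Buyers' price falls by P* − Pb = 156 − 136 = 20; sellers' price rises by Ps − P* = 196 − 156 = 40.
So consumers capture 20/60 = 1/3 of each unit of subsidy.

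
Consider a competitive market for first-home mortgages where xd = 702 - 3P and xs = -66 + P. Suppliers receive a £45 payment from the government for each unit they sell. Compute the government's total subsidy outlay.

Pre-subsidy: 702 - 3P = -66 + P gives P* = 192, x* = 126.
With the subsidy, sellers receive Ps = Pb + 45 for each unit, where Pb is the price buyers pay.
Supply in terms of Pb becomes xs = -66 + 1(Pb + 45) = -21 + Pb. Setting this equal to demand: 702 - 3Pb = -21 + Pb, so Pb = 180.75.
Sellers receive Ps = 180.75 + 45 = 225.75; x' = 702 − 3·180.75 = 159.75.
Government outlay = subsidy × quantity = 45 × 159.75 = 7188.75.

Government cost = £7188.75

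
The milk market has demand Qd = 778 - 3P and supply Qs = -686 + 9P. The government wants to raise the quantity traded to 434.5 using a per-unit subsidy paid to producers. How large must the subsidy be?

Required subsidy s = 10 per unit

At Q = 434.5, invert demand for the buyer price: Pb = (778 − 434.5)/3 = 114.5; invert supply for the seller price: Ps = (434.5 − (-686))/9 = 124.5.
The subsidy must fill the gap: s = Ps − Pb = 124.5 − 114.5 = 10.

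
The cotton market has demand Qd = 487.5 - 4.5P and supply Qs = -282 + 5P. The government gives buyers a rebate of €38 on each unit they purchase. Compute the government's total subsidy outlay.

Government cost = €8094

Pre-subsidy: 487.5 - 4.5P = -282 + 5P gives P* = 81, Q* = 123.
With the rebate, buyers effectively pay Pb = Ps − 38, where Ps is the price sellers receive.
Demand in terms of Ps becomes Qd = 487.5 − 4.5(Ps − 38) = 658.5 - 4.5Ps. Setting this equal to supply: 658.5 - 4.5Ps = -282 + 5Ps, so Ps = 99.
Buyers pay Pb = 99 − 38 = 61; Q' = -282 + 5·99 = 213.
Government outlay = subsidy × quantity = 38 × 213 = 8094.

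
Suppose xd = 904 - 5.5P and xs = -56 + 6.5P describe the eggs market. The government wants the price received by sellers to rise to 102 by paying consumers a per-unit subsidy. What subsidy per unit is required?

At a seller price of 102, quantity supplied is -56 + 6.5·102 = 607.
Buyers absorb 607 only when they pay Pb with 904 − 5.5·Pb = 607, i.e. Pb = 54.
s = Ps − Pb = 102 − 54 = 48.

Required subsidy s = 48 per unit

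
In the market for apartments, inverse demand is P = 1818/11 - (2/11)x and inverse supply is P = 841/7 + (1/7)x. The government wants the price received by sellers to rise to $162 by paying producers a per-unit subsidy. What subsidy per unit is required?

Required subsidy s = $50 per unit

At a seller price of 162, quantity supplied is -841 + 7·162 = 293.
Buyers absorb 293 only when they pay Pb = 1818/11 − (2/11)·293 = 112.
s = Ps − Pb = 162 − 112 = 50.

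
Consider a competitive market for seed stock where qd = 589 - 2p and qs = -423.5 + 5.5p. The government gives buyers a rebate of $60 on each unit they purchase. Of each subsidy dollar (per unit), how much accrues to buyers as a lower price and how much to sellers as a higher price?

Pre-subsidy: 589 - 2p = -423.5 + 5.5p gives p* = 135, q* = 319.
With the rebate, buyers effectively pay pb = ps − 60, where ps is the price sellers receive.
Demand in terms of ps becomes qd = 589 − 2(ps − 60) = 709 - 2ps. Setting this equal to supply: 709 - 2ps = -423.5 + 5.5ps, so ps = 151.
Buyers pay pb = 151 − 60 = 91; q' = -423.5 + 5.5·151 = 407.
Buyers' price falls by p* − pb = 135 − 91 = 44; sellers' price rises by ps − p* = 151 − 135 = 16.

Buyers gain $44 per unit; sellers gain $16 per unit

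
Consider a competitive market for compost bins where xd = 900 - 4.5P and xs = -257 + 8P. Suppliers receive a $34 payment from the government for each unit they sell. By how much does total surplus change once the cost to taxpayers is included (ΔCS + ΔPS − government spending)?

Pre-subsidy: 900 - 4.5P = -257 + 8P gives P* = 92.56, x* = 483.48.
With the subsidy, sellers receive Ps = Pb + 34 for each unit, where Pb is the price buyers pay.
Supply in terms of Pb becomes xs = -257 + 8(Pb + 34) = 15 + 8Pb. Setting this equal to demand: 900 - 4.5Pb = 15 + 8Pb, so Pb = 70.8.
Sellers receive Ps = 70.8 + 34 = 104.8; x' = 900 − 4.5·70.8 = 581.4.
ΔCS = ½(483.48 + 581.4)(92.56 − 70.8) = 11585.8944; ΔPS = ½(483.48 + 581.4)(104.8 − 92.56) = 6517.0656.
Government spending = 34 × 581.4 = 19767.6.
Net change = 11585.8944 + 6517.0656 − 19767.6 = -1664.64. The loss equals the DWL triangle ½·34·97.92.

Net change in total surplus = -$1664.64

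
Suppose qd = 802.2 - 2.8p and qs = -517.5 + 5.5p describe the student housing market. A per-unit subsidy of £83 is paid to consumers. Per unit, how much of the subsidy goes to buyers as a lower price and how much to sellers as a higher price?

Buyers gain £55 per unit; sellers gain £28 per unit

Pre-subsidy: 802.2 - 2.8p = -517.5 + 5.5p gives p* = 159, q* = 357.
With the rebate, buyers effectively pay pb = ps − 83, where ps is the price sellers receive.
Demand in terms of ps becomes qd = 802.2 − 2.8(ps − 83) = 1034.6 - 2.8ps. Setting this equal to supply: 1034.6 - 2.8ps = -517.5 + 5.5ps, so ps = 187.
Buyers pay pb = 187 − 83 = 104; q' = -517.5 + 5.5·187 = 511.
Buyers' price falls by p* − pb = 159 − 104 = 55; sellers' price rises by ps − p* = 187 − 159 = 28.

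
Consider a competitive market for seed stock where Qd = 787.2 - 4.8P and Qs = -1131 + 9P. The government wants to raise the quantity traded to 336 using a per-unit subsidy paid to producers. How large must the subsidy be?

Required subsidy s = 69 per unit

At Q = 336, invert demand for the buyer price: Pb = (787.2 − 336)/4.8 = 94; invert supply for the seller price: Ps = (336 − (-1131))/9 = 163.
The subsidy must fill the gap: s = Ps − Pb = 163 − 94 = 69.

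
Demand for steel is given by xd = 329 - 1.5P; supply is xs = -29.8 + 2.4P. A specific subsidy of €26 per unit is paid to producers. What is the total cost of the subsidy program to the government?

Pre-subsidy: 329 - 1.5P = -29.8 + 2.4P gives P* = 92, x* = 191.
With the subsidy, sellers receive Ps = Pb + 26 for each unit, where Pb is the price buyers pay.
Supply in terms of Pb becomes xs = -29.8 + 2.4(Pb + 26) = 32.6 + 2.4Pb. Setting this equal to demand: 329 - 1.5Pb = 32.6 + 2.4Pb, so Pb = 76.
Sellers receive Ps = 76 + 26 = 102; x' = 329 − 1.5·76 = 215.
Government outlay = subsidy × quantity = 26 × 215 = 5590.

Government cost = €5590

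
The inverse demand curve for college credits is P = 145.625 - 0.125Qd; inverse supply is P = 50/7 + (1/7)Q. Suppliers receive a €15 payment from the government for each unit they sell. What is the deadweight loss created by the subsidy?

Pre-subsidy: 145.625 - 0.125Q = 50/7 + (1/7)Q gives Q* = 517 and P* = 81.
With the subsidy, sellers receive Ps = Pb + 15 for each unit, where Pb is the price buyers pay.
On the curves, Pb = 145.625 - 0.125Q and Ps = 50/7 + (1/7)Q; the wedge Ps − Pb = 15 gives 50/7 + (1/7)Q − (145.625 - 0.125Q) = 15, so Q' = 573.
Then Pb = 145.625 − 0.125·573 = 74 and Ps = 50/7 + (1/7)·573 = 89.
The subsidy expands output by 573 − 517 = 56 past the efficient level; on those units the gap between marginal cost and willingness to pay runs from 0 up to 15.
DWL = ½ × 15 × 56 = 420.

Deadweight loss = €420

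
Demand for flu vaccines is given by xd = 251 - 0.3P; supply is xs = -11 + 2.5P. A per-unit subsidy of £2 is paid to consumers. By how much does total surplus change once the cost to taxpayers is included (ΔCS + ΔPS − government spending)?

Pre-subsidy: 251 - 0.3P = -11 + 2.5P gives P* = 655/7, x* = 3121/14.
With the rebate, buyers effectively pay Pb = Ps − 2, where Ps is the price sellers receive.
Demand in terms of Ps becomes xd = 251 − 0.3(Ps − 2) = 251.6 - 0.3Ps. Setting this equal to supply: 251.6 - 0.3Ps = -11 + 2.5Ps, so Ps = 1313/14.
Buyers pay Pb = 1313/14 − 2 = 1285/14; x' = -11 + 2.5·(1313/14) = 6257/28.
ΔCS = ½(3121/14 + 6257/28)(655/7 − 1285/14) = 312475/784; ΔPS = ½(3121/14 + 6257/28)(1313/14 − 655/7) = 37497/784.
Government spending = 2 × 6257/28 = 6257/14.
Net change = 312475/784 + 37497/784 − 6257/14 = -15/28. The loss equals the DWL triangle ½·2·15/28.

Net change in total surplus = -15/28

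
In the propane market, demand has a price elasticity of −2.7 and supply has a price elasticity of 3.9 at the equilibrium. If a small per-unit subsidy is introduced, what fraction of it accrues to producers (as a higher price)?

Producer share = 9/22

For a small subsidy around the equilibrium, the benefit split depends on the relative slopes, which at a point are proportional to the elasticities.
Buyer share = εs/(εs + |εd|) = 3.9/(3.9 + 2.7) = 13/22; seller share = |εd|/(εs + |εd|) = 9/22.
So producers capture 9/22 of the subsidy.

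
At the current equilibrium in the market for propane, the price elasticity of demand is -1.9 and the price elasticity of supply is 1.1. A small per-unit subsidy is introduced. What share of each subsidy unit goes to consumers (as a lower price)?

For a small subsidy around the equilibrium, the benefit split depends on the relative slopes, which at a point are proportional to the elasticities.
Buyer share = εs/(εs + |εd|) = 1.1/(1.1 + 1.9) = 11/30; seller share = |εd|/(εs + |εd|) = 19/30.

Consumer share = 11/30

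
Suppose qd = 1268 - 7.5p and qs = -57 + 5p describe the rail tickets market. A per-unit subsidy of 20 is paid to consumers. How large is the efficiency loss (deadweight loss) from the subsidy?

Deadweight loss = 600

Pre-subsidy: 1268 - 7.5p = -57 + 5p gives p* = 106, q* = 473.
With the rebate, buyers effectively pay pb = ps − 20, where ps is the price sellers receive.
Demand in terms of ps becomes qd = 1268 − 7.5(ps − 20) = 1418 - 7.5ps. Setting this equal to supply: 1418 - 7.5ps = -57 + 5ps, so ps = 118.
Buyers pay pb = 118 − 20 = 98; q' = -57 + 5·118 = 533.
The subsidy expands output by 533 − 473 = 60 past the efficient level; on those units the gap between marginal cost and willingness to pay runs from 0 up to 20.
DWL = ½ × 20 × 60 = 600.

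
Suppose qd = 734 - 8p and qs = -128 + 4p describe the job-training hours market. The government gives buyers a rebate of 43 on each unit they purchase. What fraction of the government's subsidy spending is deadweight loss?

DWL / government spending = 86/411

Pre-subsidy: 734 - 8p = -128 + 4p gives p* = 431/6, q* = 478/3.
With the rebate, buyers effectively pay pb = ps − 43, where ps is the price sellers receive.
Demand in terms of ps becomes qd = 734 − 8(ps − 43) = 1078 - 8ps. Setting this equal to supply: 1078 - 8ps = -128 + 4ps, so ps = 100.5.
Buyers pay pb = 100.5 − 43 = 57.5; q' = -128 + 4·100.5 = 274.
ΔCS = ½(478/3 + 274)(431/6 − 57.5) = 27950/9; ΔPS = ½(478/3 + 274)(100.5 − 431/6) = 55900/9.
Government spending = 43 × 274 = 11782.
DWL = ½ × 43 × (274 − 478/3) = 7396/3; fraction = (7396/3) / 11782 = 86/411.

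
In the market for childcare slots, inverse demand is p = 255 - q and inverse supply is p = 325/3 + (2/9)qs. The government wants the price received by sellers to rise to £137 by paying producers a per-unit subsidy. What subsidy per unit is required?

Required subsidy s = £11 per unit

At a seller price of 137, quantity supplied is -487.5 + 4.5·137 = 129.
Buyers absorb 129 only when they pay pb = 255 − 1·129 = 126.
s = ps − pb = 137 − 126 = 11.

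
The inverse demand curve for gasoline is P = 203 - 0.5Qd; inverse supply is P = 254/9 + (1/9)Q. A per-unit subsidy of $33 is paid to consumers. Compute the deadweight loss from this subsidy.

Pre-subsidy: 203 - 0.5Q = 254/9 + (1/9)Q gives Q* = 286 and P* = 60.
With the rebate, buyers effectively pay Pb = Ps − 33, where Ps is the price sellers receive.
On the curves, Pb = 203 - 0.5Q and Ps = 254/9 + (1/9)Q; the wedge Ps − Pb = 33 gives 254/9 + (1/9)Q − (203 - 0.5Q) = 33, so Q' = 340.
Then Pb = 203 − 0.5·340 = 33 and Ps = 254/9 + (1/9)·340 = 66.
The subsidy expands output by 340 − 286 = 54 past the efficient level; on those units the gap between marginal cost and willingness to pay runs from 0 up to 33.
DWL = ½ × 33 × 54 = 891.

Deadweight loss = $891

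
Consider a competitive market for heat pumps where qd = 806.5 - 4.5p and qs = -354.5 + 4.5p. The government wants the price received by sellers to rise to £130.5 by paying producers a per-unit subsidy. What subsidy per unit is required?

At a seller price of 130.5, quantity supplied is -354.5 + 4.5·130.5 = 232.75.
Buyers absorb 232.75 only when they pay pb with 806.5 − 4.5·pb = 232.75, i.e. pb = 127.5.
s = ps − pb = 130.5 − 127.5 = 3.

Required subsidy s = £3 per unit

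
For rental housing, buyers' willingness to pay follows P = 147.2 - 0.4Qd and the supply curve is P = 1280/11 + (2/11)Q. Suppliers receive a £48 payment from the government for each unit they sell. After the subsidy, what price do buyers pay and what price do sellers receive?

Buyers pay £93; sellers receive £141

Pre-subsidy: 147.2 - 0.4Q = 1280/11 + (2/11)Q gives Q* = 53 and P* = 126.
With the subsidy, sellers receive Ps = Pb + 48 for each unit, where Pb is the price buyers pay.
On the curves, Pb = 147.2 - 0.4Q and Ps = 1280/11 + (2/11)Q; the wedge Ps − Pb = 48 gives 1280/11 + (2/11)Q − (147.2 - 0.4Q) = 48, so Q' = 135.5.
Then Pb = 147.2 − 0.4·135.5 = 93 and Ps = 1280/11 + (2/11)·135.5 = 141.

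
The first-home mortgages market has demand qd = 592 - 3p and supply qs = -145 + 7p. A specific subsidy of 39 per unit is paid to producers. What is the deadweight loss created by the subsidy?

Deadweight loss = 1597.05

Pre-subsidy: 592 - 3p = -145 + 7p gives p* = 73.7, q* = 370.9.
With the subsidy, sellers receive ps = pb + 39 for each unit, where pb is the price buyers pay.
Supply in terms of pb becomes qs = -145 + 7(pb + 39) = 128 + 7pb. Setting this equal to demand: 592 - 3pb = 128 + 7pb, so pb = 46.4.
Sellers receive ps = 46.4 + 39 = 85.4; q' = 592 − 3·46.4 = 452.8.
The subsidy expands output by 452.8 − 370.9 = 81.9 past the efficient level; on those units the gap between marginal cost and willingness to pay runs from 0 up to 39.
DWL = ½ × 39 × 81.9 = 1597.05.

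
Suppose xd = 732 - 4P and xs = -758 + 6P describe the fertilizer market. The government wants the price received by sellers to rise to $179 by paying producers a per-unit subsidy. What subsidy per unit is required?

Required subsidy s = $75 per unit

At a seller price of 179, quantity supplied is -758 + 6·179 = 316.
Buyers absorb 316 only when they pay Pb with 732 − 4·Pb = 316, i.e. Pb = 104.
s = Ps − Pb = 179 − 104 = 75.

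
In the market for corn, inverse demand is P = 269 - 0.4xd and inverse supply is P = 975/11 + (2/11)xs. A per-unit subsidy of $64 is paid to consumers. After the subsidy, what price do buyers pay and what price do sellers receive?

Buyers pay $101; sellers receive $165

Pre-subsidy: 269 - 0.4x = 975/11 + (2/11)x gives x* = 310 and P* = 145.
With the rebate, buyers effectively pay Pb = Ps − 64, where Ps is the price sellers receive.
On the curves, Pb = 269 - 0.4x and Ps = 975/11 + (2/11)x; the wedge Ps − Pb = 64 gives 975/11 + (2/11)x − (269 - 0.4x) = 64, so x' = 420.
Then Pb = 269 − 0.4·420 = 101 and Ps = 975/11 + (2/11)·420 = 165.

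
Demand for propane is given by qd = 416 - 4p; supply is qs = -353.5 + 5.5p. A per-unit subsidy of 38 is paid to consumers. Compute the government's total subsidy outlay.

Pre-subsidy: 416 - 4p = -353.5 + 5.5p gives p* = 81, q* = 92.
With the rebate, buyers effectively pay pb = ps − 38, where ps is the price sellers receive.
Demand in terms of ps becomes qd = 416 − 4(ps − 38) = 568 - 4ps. Setting this equal to supply: 568 - 4ps = -353.5 + 5.5ps, so ps = 97.
Buyers pay pb = 97 − 38 = 59; q' = -353.5 + 5.5·97 = 180.
Government outlay = subsidy × quantity = 38 × 180 = 6840.

Government cost = 6840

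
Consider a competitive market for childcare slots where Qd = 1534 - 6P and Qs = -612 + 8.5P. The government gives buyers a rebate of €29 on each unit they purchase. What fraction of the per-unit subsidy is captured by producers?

Pre-subsidy: 1534 - 6P = -612 + 8.5P gives P* = 148, Q* = 646.
With the rebate, buyers effectively pay Pb = Ps − 29, where Ps is the price sellers receive.
Demand in terms of Ps becomes Qd = 1534 − 6(Ps − 29) = 1708 - 6Ps. Setting this equal to supply: 1708 - 6Ps = -612 + 8.5Ps, so Ps = 160.
Buyers pay Pb = 160 − 29 = 131; Q' = -612 + 8.5·160 = 748.
Buyers' price falls by P* − Pb = 148 − 131 = 17; sellers' price rises by Ps − P* = 160 − 148 = 12.
So producers capture 12/29 = 12/29 of each unit of subsidy.

Producer share = 12/29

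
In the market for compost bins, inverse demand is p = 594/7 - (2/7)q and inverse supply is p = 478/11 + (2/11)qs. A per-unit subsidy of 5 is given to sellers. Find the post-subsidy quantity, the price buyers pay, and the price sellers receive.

Pre-subsidy: 594/7 - (2/7)q = 478/11 + (2/11)q gives q* = 797/9 and p* = 536/9.
With the subsidy, sellers receive ps = pb + 5 for each unit, where pb is the price buyers pay.
On the curves, pb = 594/7 - (2/7)q and ps = 478/11 + (2/11)q; the wedge ps − pb = 5 gives 478/11 + (2/11)q − (594/7 - (2/7)q) = 5, so q' = 99.25.
Then pb = 594/7 − (2/7)·99.25 = 56.5 and ps = 478/11 + (2/11)·99.25 = 61.5.

q' = 99.25; buyers pay 56.5; sellers receive 61.5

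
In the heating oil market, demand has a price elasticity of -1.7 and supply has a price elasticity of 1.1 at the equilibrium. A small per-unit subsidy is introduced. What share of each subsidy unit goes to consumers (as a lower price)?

Consumer share = 11/28

For a small subsidy around the equilibrium, the benefit split depends on the relative slopes, which at a point are proportional to the elasticities.
Buyer share = εs/(εs + |εd|) = 1.1/(1.1 + 1.7) = 11/28; seller share = |εd|/(εs + |εd|) = 17/28.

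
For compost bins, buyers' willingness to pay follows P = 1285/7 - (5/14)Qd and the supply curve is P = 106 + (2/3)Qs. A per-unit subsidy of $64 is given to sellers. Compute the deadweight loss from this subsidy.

Pre-subsidy: 1285/7 - (5/14)Q = 106 + (2/3)Q gives Q* = 3258/43 and P* = 6730/43.
With the subsidy, sellers receive Ps = Pb + 64 for each unit, where Pb is the price buyers pay.
On the curves, Pb = 1285/7 - (5/14)Q and Ps = 106 + (2/3)Q; the wedge Ps − Pb = 64 gives 106 + (2/3)Q − (1285/7 - (5/14)Q) = 64, so Q' = 5946/43.
Then Pb = 1285/7 − (5/14)·(5946/43) = 5770/43 and Ps = 106 + (2/3)·(5946/43) = 8522/43.
The subsidy expands output by 5946/43 − 3258/43 = 2688/43 past the efficient level; on those units the gap between marginal cost and willingness to pay runs from 0 up to 64.
DWL = ½ × 64 × 2688/43 = 86016/43.

Deadweight loss = 86016/43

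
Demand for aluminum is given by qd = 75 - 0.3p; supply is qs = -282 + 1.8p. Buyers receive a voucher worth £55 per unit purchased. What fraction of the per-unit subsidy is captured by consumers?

Pre-subsidy: 75 - 0.3p = -282 + 1.8p gives p* = 170, q* = 24.
With the rebate, buyers effectively pay pb = ps − 55, where ps is the price sellers receive.
Demand in terms of ps becomes qd = 75 − 0.3(ps − 55) = 91.5 - 0.3ps. Setting this equal to supply: 91.5 - 0.3ps = -282 + 1.8ps, so ps = 1245/7.
Buyers pay pb = 1245/7 − 55 = 860/7; q' = -282 + 1.8·(1245/7) = 267/7.
Buyers' price falls by p* − pb = 170 − 860/7 = 330/7; sellers' price rises by ps − p* = 1245/7 − 170 = 55/7.
So consumers capture (330/7)/55 = 6/7 of each unit of subsidy.

Consumer share = 6/7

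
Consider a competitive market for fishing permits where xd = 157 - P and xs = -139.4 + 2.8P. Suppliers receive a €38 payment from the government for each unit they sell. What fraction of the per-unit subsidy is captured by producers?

Producer share = 5/19

Pre-subsidy: 157 - P = -139.4 + 2.8P gives P* = 78, x* = 79.
With the subsidy, sellers receive Ps = Pb + 38 for each unit, where Pb is the price buyers pay.
Supply in terms of Pb becomes xs = -139.4 + 2.8(Pb + 38) = -33 + 2.8Pb. Setting this equal to demand: 157 - Pb = -33 + 2.8Pb, so Pb = 50.
Sellers receive Ps = 50 + 38 = 88; x' = 157 − 1·50 = 107.
Buyers' price falls by P* − Pb = 78 − 50 = 28; sellers' price rises by Ps − P* = 88 − 78 = 10.
So producers capture 10/38 = 5/19 of each unit of subsidy.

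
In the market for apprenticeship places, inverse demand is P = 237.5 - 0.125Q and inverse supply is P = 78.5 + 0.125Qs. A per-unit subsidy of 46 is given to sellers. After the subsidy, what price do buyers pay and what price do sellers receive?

Buyers pay 135; sellers receive 181

Pre-subsidy: 237.5 - 0.125Q = 78.5 + 0.125Q gives Q* = 636 and P* = 158.
With the subsidy, sellers receive Ps = Pb + 46 for each unit, where Pb is the price buyers pay.
On the curves, Pb = 237.5 - 0.125Q and Ps = 78.5 + 0.125Q; the wedge Ps − Pb = 46 gives 78.5 + 0.125Q − (237.5 - 0.125Q) = 46, so Q' = 820.
Then Pb = 237.5 − 0.125·820 = 135 and Ps = 78.5 + 0.125·820 = 181.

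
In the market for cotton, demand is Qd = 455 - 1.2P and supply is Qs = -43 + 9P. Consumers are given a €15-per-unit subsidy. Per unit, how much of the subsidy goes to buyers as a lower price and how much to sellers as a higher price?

Pre-subsidy: 455 - 1.2P = -43 + 9P gives P* = 830/17, Q* = 6739/17.
With the rebate, buyers effectively pay Pb = Ps − 15, where Ps is the price sellers receive.
Demand in terms of Ps becomes Qd = 455 − 1.2(Ps − 15) = 473 - 1.2Ps. Setting this equal to supply: 473 - 1.2Ps = -43 + 9Ps, so Ps = 860/17.
Buyers pay Pb = 860/17 − 15 = 605/17; Q' = -43 + 9·(860/17) = 7009/17.
Buyers' price falls by P* − Pb = 830/17 − 605/17 = 225/17; sellers' price rises by Ps − P* = 860/17 − 830/17 = 30/17.

Buyers gain 225/17 per unit; sellers gain 30/17 per unit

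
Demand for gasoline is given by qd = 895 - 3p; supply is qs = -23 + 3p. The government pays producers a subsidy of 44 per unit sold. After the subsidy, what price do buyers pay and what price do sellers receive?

Buyers pay 131; sellers receive 175

Pre-subsidy: 895 - 3p = -23 + 3p gives p* = 153, q* = 436.
With the subsidy, sellers receive ps = pb + 44 for each unit, where pb is the price buyers pay.
Supply in terms of pb becomes qs = -23 + 3(pb + 44) = 109 + 3pb. Setting this equal to demand: 895 - 3pb = 109 + 3pb, so pb = 131.
Sellers receive ps = 131 + 44 = 175; q' = 895 − 3·131 = 502.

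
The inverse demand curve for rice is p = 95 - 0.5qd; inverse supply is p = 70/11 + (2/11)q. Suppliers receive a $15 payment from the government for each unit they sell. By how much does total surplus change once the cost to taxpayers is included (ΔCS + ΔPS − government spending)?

Pre-subsidy: 95 - 0.5q = 70/11 + (2/11)q gives q* = 130 and p* = 30.
With the subsidy, sellers receive ps = pb + 15 for each unit, where pb is the price buyers pay.
On the curves, pb = 95 - 0.5q and ps = 70/11 + (2/11)q; the wedge ps − pb = 15 gives 70/11 + (2/11)q − (95 - 0.5q) = 15, so q' = 152.
Then pb = 95 − 0.5·152 = 19 and ps = 70/11 + (2/11)·152 = 34.
ΔCS = ½(130 + 152)(30 − 19) = 1551; ΔPS = ½(130 + 152)(34 − 30) = 564.
Government spending = 15 × 152 = 2280.
Net change = 1551 + 564 − 2280 = -165. The loss equals the DWL triangle ½·15·22.

Net change in total surplus = -$165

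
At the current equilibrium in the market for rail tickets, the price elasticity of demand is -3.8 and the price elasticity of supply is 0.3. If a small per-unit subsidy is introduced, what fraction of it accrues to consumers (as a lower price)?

Consumer share = 3/41

For a small subsidy around the equilibrium, the benefit split depends on the relative slopes, which at a point are proportional to the elasticities.
Buyer share = εs/(εs + |εd|) = 0.3/(0.3 + 3.8) = 3/41; seller share = |εd|/(εs + |εd|) = 38/41.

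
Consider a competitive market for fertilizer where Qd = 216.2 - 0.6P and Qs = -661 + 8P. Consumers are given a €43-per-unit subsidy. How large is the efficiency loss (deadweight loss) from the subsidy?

Deadweight loss = €516

Pre-subsidy: 216.2 - 0.6P = -661 + 8P gives P* = 102, Q* = 155.
With the rebate, buyers effectively pay Pb = Ps − 43, where Ps is the price sellers receive.
Demand in terms of Ps becomes Qd = 216.2 − 0.6(Ps − 43) = 242 - 0.6Ps. Setting this equal to supply: 242 - 0.6Ps = -661 + 8Ps, so Ps = 105.
Buyers pay Pb = 105 − 43 = 62; Q' = -661 + 8·105 = 179.
The subsidy expands output by 179 − 155 = 24 past the efficient level; on those units the gap between marginal cost and willingness to pay runs from 0 up to 43.
DWL = ½ × 43 × 24 = 516.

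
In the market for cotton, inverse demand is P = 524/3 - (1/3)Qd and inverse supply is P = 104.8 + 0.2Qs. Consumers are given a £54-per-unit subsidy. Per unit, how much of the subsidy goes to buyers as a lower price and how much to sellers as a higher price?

Buyers gain £33.75 per unit; sellers gain £20.25 per unit

Pre-subsidy: 524/3 - (1/3)Q = 104.8 + 0.2Q gives Q* = 131 and P* = 131.
With the rebate, buyers effectively pay Pb = Ps − 54, where Ps is the price sellers receive.
On the curves, Pb = 524/3 - (1/3)Q and Ps = 104.8 + 0.2Q; the wedge Ps − Pb = 54 gives 104.8 + 0.2Q − (524/3 - (1/3)Q) = 54, so Q' = 232.25.
Then Pb = 524/3 − (1/3)·232.25 = 97.25 and Ps = 104.8 + 0.2·232.25 = 151.25.
Buyers' price falls by P* − Pb = 131 − 97.25 = 33.75; sellers' price rises by Ps − P* = 151.25 − 131 = 20.25.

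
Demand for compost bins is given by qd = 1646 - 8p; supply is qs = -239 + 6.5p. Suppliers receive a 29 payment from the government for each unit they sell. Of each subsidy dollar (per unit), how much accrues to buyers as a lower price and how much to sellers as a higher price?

Pre-subsidy: 1646 - 8p = -239 + 6.5p gives p* = 130, q* = 606.
With the subsidy, sellers receive ps = pb + 29 for each unit, where pb is the price buyers pay.
Supply in terms of pb becomes qs = -239 + 6.5(pb + 29) = -50.5 + 6.5pb. Setting this equal to demand: 1646 - 8pb = -50.5 + 6.5pb, so pb = 117.
Sellers receive ps = 117 + 29 = 146; q' = 1646 − 8·117 = 710.
Buyers' price falls by p* − pb = 130 − 117 = 13; sellers' price rises by ps − p* = 146 − 130 = 16.

Buyers gain 13 per unit; sellers gain 16 per unit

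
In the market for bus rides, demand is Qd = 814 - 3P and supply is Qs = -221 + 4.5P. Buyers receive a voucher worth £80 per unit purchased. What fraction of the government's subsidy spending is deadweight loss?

Pre-subsidy: 814 - 3P = -221 + 4.5P gives P* = 138, Q* = 400.
With the rebate, buyers effectively pay Pb = Ps − 80, where Ps is the price sellers receive.
Demand in terms of Ps becomes Qd = 814 − 3(Ps − 80) = 1054 - 3Ps. Setting this equal to supply: 1054 - 3Ps = -221 + 4.5Ps, so Ps = 170.
Buyers pay Pb = 170 − 80 = 90; Q' = -221 + 4.5·170 = 544.
ΔCS = ½(400 + 544)(138 − 90) = 22656; ΔPS = ½(400 + 544)(170 − 138) = 15104.
Government spending = 80 × 544 = 43520.
DWL = ½ × 80 × (544 − 400) = 5760; fraction = 5760 / 43520 = 9/68.

DWL / government spending = 9/68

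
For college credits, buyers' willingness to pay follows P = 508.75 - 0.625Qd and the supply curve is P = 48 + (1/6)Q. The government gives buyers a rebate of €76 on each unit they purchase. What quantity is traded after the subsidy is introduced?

Q' = 678

Pre-subsidy: 508.75 - 0.625Q = 48 + (1/6)Q gives Q* = 582 and P* = 145.
With the rebate, buyers effectively pay Pb = Ps − 76, where Ps is the price sellers receive.
On the curves, Pb = 508.75 - 0.625Q and Ps = 48 + (1/6)Q; the wedge Ps − Pb = 76 gives 48 + (1/6)Q − (508.75 - 0.625Q) = 76, so Q' = 678.
Then Pb = 508.75 − 0.625·678 = 85 and Ps = 48 + (1/6)·678 = 161.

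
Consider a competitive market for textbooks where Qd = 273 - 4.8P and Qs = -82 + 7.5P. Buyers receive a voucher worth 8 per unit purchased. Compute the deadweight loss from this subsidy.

Deadweight loss = 3840/41

Pre-subsidy: 273 - 4.8P = -82 + 7.5P gives P* = 3550/123, Q* = 5513/41.
With the rebate, buyers effectively pay Pb = Ps − 8, where Ps is the price sellers receive.
Demand in terms of Ps becomes Qd = 273 − 4.8(Ps − 8) = 311.4 - 4.8Ps. Setting this equal to supply: 311.4 - 4.8Ps = -82 + 7.5Ps, so Ps = 3934/123.
Buyers pay Pb = 3934/123 − 8 = 2950/123; Q' = -82 + 7.5·(3934/123) = 6473/41.
The subsidy expands output by 6473/41 − 5513/41 = 960/41 past the efficient level; on those units the gap between marginal cost and willingness to pay runs from 0 up to 8.
DWL = ½ × 8 × 960/41 = 3840/41.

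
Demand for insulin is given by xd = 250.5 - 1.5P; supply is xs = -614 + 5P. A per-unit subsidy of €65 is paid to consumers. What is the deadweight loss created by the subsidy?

Deadweight loss = €2437.5

Pre-subsidy: 250.5 - 1.5P = -614 + 5P gives P* = 133, x* = 51.
With the rebate, buyers effectively pay Pb = Ps − 65, where Ps is the price sellers receive.
Demand in terms of Ps becomes xd = 250.5 − 1.5(Ps − 65) = 348 - 1.5Ps. Setting this equal to supply: 348 - 1.5Ps = -614 + 5Ps, so Ps = 148.
Buyers pay Pb = 148 − 65 = 83; x' = -614 + 5·148 = 126.
The subsidy expands output by 126 − 51 = 75 past the efficient level; on those units the gap between marginal cost and willingness to pay runs from 0 up to 65.
DWL = ½ × 65 × 75 = 2437.5.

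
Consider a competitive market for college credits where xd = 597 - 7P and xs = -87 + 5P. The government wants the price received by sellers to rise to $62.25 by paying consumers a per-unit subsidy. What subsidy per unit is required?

Required subsidy s = $9 per unit

At a seller price of 62.25, quantity supplied is -87 + 5·62.25 = 224.25.
Buyers absorb 224.25 only when they pay Pb with 597 − 7·Pb = 224.25, i.e. Pb = 53.25.
s = Ps − Pb = 62.25 − 53.25 = 9.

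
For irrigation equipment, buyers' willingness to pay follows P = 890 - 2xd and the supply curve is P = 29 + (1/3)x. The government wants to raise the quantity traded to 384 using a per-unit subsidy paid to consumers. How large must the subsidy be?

Required subsidy s = 35 per unit

At x = 384, from the demand curve buyers pay Pb = 890 − 2·384 = 122; from the supply curve sellers need Ps = 29 + (1/3)·384 = 157.
The subsidy must fill the gap: s = Ps − Pb = 157 − 122 = 35.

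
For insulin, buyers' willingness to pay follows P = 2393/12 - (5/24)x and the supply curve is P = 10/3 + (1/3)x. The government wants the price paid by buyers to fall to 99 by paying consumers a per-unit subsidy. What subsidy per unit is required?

Required subsidy s = 65 per unit

At a buyer price of 99, quantity demanded is 957.2 − 4.8·99 = 482.
Sellers supply 482 only when they receive Ps = 10/3 + (1/3)·482 = 164.
s = Ps − Pb = 164 − 99 = 65.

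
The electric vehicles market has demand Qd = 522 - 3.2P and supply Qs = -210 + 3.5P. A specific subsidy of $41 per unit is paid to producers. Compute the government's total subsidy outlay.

Pre-subsidy: 522 - 3.2P = -210 + 3.5P gives P* = 7320/67, Q* = 11550/67.
With the subsidy, sellers receive Ps = Pb + 41 for each unit, where Pb is the price buyers pay.
Supply in terms of Pb becomes Qs = -210 + 3.5(Pb + 41) = -66.5 + 3.5Pb. Setting this equal to demand: 522 - 3.2Pb = -66.5 + 3.5Pb, so Pb = 5885/67.
Sellers receive Ps = 5885/67 + 41 = 8632/67; Q' = 522 − 3.2·(5885/67) = 16142/67.
Government outlay = subsidy × quantity = 41 × 16142/67 = 661822/67.

Government cost = 661822/67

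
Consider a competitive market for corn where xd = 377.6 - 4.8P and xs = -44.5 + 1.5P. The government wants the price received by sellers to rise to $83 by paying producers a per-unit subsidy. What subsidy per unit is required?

At a seller price of 83, quantity supplied is -44.5 + 1.5·83 = 80.
Buyers absorb 80 only when they pay Pb with 377.6 − 4.8·Pb = 80, i.e. Pb = 62.
s = Ps − Pb = 83 − 62 = 21.

Required subsidy s = $21 per unit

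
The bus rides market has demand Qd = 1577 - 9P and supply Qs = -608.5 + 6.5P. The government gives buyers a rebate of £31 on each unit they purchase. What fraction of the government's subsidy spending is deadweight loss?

Pre-subsidy: 1577 - 9P = -608.5 + 6.5P gives P* = 141, Q* = 308.
With the rebate, buyers effectively pay Pb = Ps − 31, where Ps is the price sellers receive.
Demand in terms of Ps becomes Qd = 1577 − 9(Ps − 31) = 1856 - 9Ps. Setting this equal to supply: 1856 - 9Ps = -608.5 + 6.5Ps, so Ps = 159.
Buyers pay Pb = 159 − 31 = 128; Q' = -608.5 + 6.5·159 = 425.
ΔCS = ½(308 + 425)(141 − 128) = 4764.5; ΔPS = ½(308 + 425)(159 − 141) = 6597.
Government spending = 31 × 425 = 13175.
DWL = ½ × 31 × (425 − 308) = 1813.5; fraction = 1813.5 / 13175 = 117/850.

DWL / government spending = 117/850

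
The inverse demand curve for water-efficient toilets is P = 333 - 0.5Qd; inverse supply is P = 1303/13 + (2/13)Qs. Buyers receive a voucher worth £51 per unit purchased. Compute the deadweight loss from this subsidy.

Deadweight loss = £1989

Pre-subsidy: 333 - 0.5Q = 1303/13 + (2/13)Q gives Q* = 356 and P* = 155.
With the rebate, buyers effectively pay Pb = Ps − 51, where Ps is the price sellers receive.
On the curves, Pb = 333 - 0.5Q and Ps = 1303/13 + (2/13)Q; the wedge Ps − Pb = 51 gives 1303/13 + (2/13)Q − (333 - 0.5Q) = 51, so Q' = 434.
Then Pb = 333 − 0.5·434 = 116 and Ps = 1303/13 + (2/13)·434 = 167.
The subsidy expands output by 434 − 356 = 78 past the efficient level; on those units the gap between marginal cost and willingness to pay runs from 0 up to 51.
DWL = ½ × 51 × 78 = 1989.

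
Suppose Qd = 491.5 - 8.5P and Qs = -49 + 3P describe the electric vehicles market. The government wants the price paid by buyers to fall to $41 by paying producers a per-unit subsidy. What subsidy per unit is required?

At a buyer price of 41, quantity demanded is 491.5 − 8.5·41 = 143.
Sellers supply 143 only when they receive Ps with -49 + 3·Ps = 143, i.e. Ps = 64.
s = Ps − Pb = 64 − 41 = 23.

Required subsidy s = $23 per unit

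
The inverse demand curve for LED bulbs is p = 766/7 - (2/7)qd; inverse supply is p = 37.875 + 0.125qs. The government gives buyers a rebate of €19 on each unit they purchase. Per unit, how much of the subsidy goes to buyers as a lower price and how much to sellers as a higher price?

Buyers gain 304/23 per unit; sellers gain 133/23 per unit

Pre-subsidy: 766/7 - (2/7)q = 37.875 + 0.125q gives q* = 4007/23 and p* = 1372/23.
With the rebate, buyers effectively pay pb = ps − 19, where ps is the price sellers receive.
On the curves, pb = 766/7 - (2/7)q and ps = 37.875 + 0.125q; the wedge ps − pb = 19 gives 37.875 + 0.125q − (766/7 - (2/7)q) = 19, so q' = 5071/23.
Then pb = 766/7 − (2/7)·(5071/23) = 1068/23 and ps = 37.875 + 0.125·(5071/23) = 1505/23.
Buyers' price falls by p* − pb = 1372/23 − 1068/23 = 304/23; sellers' price rises by ps − p* = 1505/23 − 1372/23 = 133/23.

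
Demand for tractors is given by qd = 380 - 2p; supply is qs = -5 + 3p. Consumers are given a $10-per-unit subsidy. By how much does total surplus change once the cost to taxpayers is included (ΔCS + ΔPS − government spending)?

Pre-subsidy: 380 - 2p = -5 + 3p gives p* = 77, q* = 226.
With the rebate, buyers effectively pay pb = ps − 10, where ps is the price sellers receive.
Demand in terms of ps becomes qd = 380 − 2(ps − 10) = 400 - 2ps. Setting this equal to supply: 400 - 2ps = -5 + 3ps, so ps = 81.
Buyers pay pb = 81 − 10 = 71; q' = -5 + 3·81 = 238.
ΔCS = ½(226 + 238)(77 − 71) = 1392; ΔPS = ½(226 + 238)(81 − 77) = 928.
Government spending = 10 × 238 = 2380.
Net change = 1392 + 928 − 2380 = -60. The loss equals the DWL triangle ½·10·12.

Net change in total surplus = -$60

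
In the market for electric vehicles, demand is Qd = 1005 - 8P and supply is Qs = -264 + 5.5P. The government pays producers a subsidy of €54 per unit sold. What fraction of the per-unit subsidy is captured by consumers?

Pre-subsidy: 1005 - 8P = -264 + 5.5P gives P* = 94, Q* = 253.
With the subsidy, sellers receive Ps = Pb + 54 for each unit, where Pb is the price buyers pay.
Supply in terms of Pb becomes Qs = -264 + 5.5(Pb + 54) = 33 + 5.5Pb. Setting this equal to demand: 1005 - 8Pb = 33 + 5.5Pb, so Pb = 72.
Sellers receive Ps = 72 + 54 = 126; Q' = 1005 − 8·72 = 429.
Buyers' price falls by P* − Pb = 94 − 72 = 22; sellers' price rises by Ps − P* = 126 − 94 = 32.
So consumers capture 22/54 = 11/27 of each unit of subsidy.

Consumer share = 11/27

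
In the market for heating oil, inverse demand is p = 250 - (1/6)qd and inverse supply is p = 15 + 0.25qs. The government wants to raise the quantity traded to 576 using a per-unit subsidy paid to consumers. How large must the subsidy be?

At q = 576, from the demand curve buyers pay pb = 250 − (1/6)·576 = 154; from the supply curve sellers need ps = 15 + 0.25·576 = 159.
The subsidy must fill the gap: s = ps − pb = 159 − 154 = 5.

Required subsidy s = 5 per unit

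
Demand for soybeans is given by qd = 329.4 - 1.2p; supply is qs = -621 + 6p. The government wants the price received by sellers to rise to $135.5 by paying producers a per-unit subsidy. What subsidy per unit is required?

Required subsidy s = $21 per unit

At a seller price of 135.5, quantity supplied is -621 + 6·135.5 = 192.
Buyers absorb 192 only when they pay pb with 329.4 − 1.2·pb = 192, i.e. pb = 114.5.
s = ps − pb = 135.5 − 114.5 = 21.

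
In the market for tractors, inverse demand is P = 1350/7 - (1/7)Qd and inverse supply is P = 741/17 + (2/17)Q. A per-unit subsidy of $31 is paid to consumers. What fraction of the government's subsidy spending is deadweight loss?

DWL / government spending = 119/1384

Pre-subsidy: 1350/7 - (1/7)Q = 741/17 + (2/17)Q gives Q* = 573 and P* = 111.
With the rebate, buyers effectively pay Pb = Ps − 31, where Ps is the price sellers receive.
On the curves, Pb = 1350/7 - (1/7)Q and Ps = 741/17 + (2/17)Q; the wedge Ps − Pb = 31 gives 741/17 + (2/17)Q − (1350/7 - (1/7)Q) = 31, so Q' = 692.
Then Pb = 1350/7 − (1/7)·692 = 94 and Ps = 741/17 + (2/17)·692 = 125.
ΔCS = ½(573 + 692)(111 − 94) = 10752.5; ΔPS = ½(573 + 692)(125 − 111) = 8855.
Government spending = 31 × 692 = 21452.
DWL = ½ × 31 × (692 − 573) = 1844.5; fraction = 1844.5 / 21452 = 119/1384.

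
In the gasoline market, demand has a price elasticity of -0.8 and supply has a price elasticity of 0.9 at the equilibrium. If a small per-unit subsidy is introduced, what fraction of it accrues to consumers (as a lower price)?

Consumer share = 9/17

For a small subsidy around the equilibrium, the benefit split depends on the relative slopes, which at a point are proportional to the elasticities.
Buyer share = εs/(εs + |εd|) = 0.9/(0.9 + 0.8) = 9/17; seller share = |εd|/(εs + |εd|) = 8/17.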